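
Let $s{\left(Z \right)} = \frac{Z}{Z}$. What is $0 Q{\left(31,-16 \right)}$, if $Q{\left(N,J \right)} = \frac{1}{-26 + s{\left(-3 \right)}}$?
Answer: $0$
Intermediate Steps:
$s{\left(Z \right)} = 1$
$Q{\left(N,J \right)} = - \frac{1}{25}$ ($Q{\left(N,J \right)} = \frac{1}{-26 + 1} = \frac{1}{-25} = - \frac{1}{25}$)
$0 Q{\left(31,-16 \right)} = 0 \left(- \frac{1}{25}\right) = 0$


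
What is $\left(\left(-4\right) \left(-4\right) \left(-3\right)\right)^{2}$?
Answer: $2304$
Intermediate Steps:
$\left(\left(-4\right) \left(-4\right) \left(-3\right)\right)^{2} = \left(16 \left(-3\right)\right)^{2} = \left(-48\right)^{2} = 2304$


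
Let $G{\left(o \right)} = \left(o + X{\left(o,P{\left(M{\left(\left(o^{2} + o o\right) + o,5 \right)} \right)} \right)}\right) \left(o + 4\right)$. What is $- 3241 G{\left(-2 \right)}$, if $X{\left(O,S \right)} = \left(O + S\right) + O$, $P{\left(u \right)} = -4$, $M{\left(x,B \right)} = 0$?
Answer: $64820$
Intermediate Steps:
$X{\left(O,S \right)} = S + 2 O$
$G{\left(o \right)} = \left(-4 + 3 o\right) \left(4 + o\right)$ ($G{\left(o \right)} = \left(o + \left(-4 + 2 o\right)\right) \left(o + 4\right) = \left(-4 + 3 o\right) \left(4 + o\right)$)
$- 3241 G{\left(-2 \right)} = - 3241 \left(-16 + 3 \left(-2\right)^{2} + 8 \left(-2\right)\right) = - 3241 \left(-16 + 3 \cdot 4 - 16\right) = - 3241 \left(-16 + 12 - 16\right) = \left(-3241\right) \left(-20\right) = 64820$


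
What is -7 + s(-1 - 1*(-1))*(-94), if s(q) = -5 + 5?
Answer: -7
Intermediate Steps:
s(q) = 0
-7 + s(-1 - 1*(-1))*(-94) = -7 + 0*(-94) = -7 + 0 = -7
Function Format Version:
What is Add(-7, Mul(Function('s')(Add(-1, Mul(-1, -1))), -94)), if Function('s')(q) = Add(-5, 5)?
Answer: -7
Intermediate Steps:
Function('s')(q) = 0
Add(-7, Mul(Function('s')(Add(-1, Mul(-1, -1))), -94)) = Add(-7, Mul(0, -94)) = Add(-7, 0) = -7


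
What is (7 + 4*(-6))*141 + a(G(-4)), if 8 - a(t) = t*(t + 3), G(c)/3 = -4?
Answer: -2497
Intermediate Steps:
G(c) = -12 (G(c) = 3*(-4) = -12)
a(t) = 8 - t*(3 + t) (a(t) = 8 - t*(t + 3) = 8 - t*(3 + t))
(7 + 4*(-6))*141 + a(G(-4)) = (7 + 4*(-6))*141 + (8 - 1*(-12)**2 - 3*(-12)) = (7 - 24)*141 + (8 - 1*144 + 36) = -17*141 + (8 - 144 + 36) = -2397 - 100 = -2497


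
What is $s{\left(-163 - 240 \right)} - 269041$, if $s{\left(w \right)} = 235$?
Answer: $-268806$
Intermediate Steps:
$s{\left(-163 - 240 \right)} - 269041 = 235 - 269041 = -268806$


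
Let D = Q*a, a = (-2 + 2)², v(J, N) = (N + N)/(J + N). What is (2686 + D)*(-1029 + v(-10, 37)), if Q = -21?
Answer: -74426374/27 ≈ -2.7565e+6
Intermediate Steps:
v(J, N) = 2*N/(J + N) (v(J, N) = (2*N)/(J + N) = 2*N/(J + N))
a = 0 (a = 0² = 0)
D = 0 (D = -21*0 = 0)
(2686 + D)*(-1029 + v(-10, 37)) = (2686 + 0)*(-1029 + 2*37/(-10 + 37)) = 2686*(-1029 + 2*37/27) = 2686*(-1029 + 2*37*(1/27)) = 2686*(-1029 + 74/27) = 2686*(-27709/27) = -74426374/27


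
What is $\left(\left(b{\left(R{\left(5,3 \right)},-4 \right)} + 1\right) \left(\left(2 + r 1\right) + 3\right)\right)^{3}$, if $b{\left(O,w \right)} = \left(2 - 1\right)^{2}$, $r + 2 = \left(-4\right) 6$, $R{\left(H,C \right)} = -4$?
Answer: $-74088$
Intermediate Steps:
$r = -26$ ($r = -2 - 24 = -26$)
$b{\left(O,w \right)} = 1$ ($b{\left(O,w \right)} = 1^{2} = 1$)
$\left(\left(b{\left(R{\left(5,3 \right)},-4 \right)} + 1\right) \left(\left(2 + r 1\right) + 3\right)\right)^{3} = \left(\left(1 + 1\right) \left(\left(2 - 26\right) + 3\right)\right)^{3} = \left(2 \left(\left(2 - 26\right) + 3\right)\right)^{3} = \left(2 \left(-24 + 3\right)\right)^{3} = \left(2 \left(-21\right)\right)^{3} = \left(-42\right)^{3} = -74088$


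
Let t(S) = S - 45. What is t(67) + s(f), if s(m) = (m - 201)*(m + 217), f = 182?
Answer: -7559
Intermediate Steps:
s(m) = (-201 + m)*(217 + m)
t(S) = -45 + S
t(67) + s(f) = (-45 + 67) + (-43617 + 182**2 + 16*182) = 22 + (-43617 + 33124 + 2912) = 22 - 7581 = -7559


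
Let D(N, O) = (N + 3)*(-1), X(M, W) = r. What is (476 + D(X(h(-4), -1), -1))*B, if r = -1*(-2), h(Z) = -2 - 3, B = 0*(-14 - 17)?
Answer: 0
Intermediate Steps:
B = 0 (B = 0*(-31) = 0)
h(Z) = -5
r = 2
X(M, W) = 2
D(N, O) = -3 - N (D(N, O) = (3 + N)*(-1) = -3 - N)
(476 + D(X(h(-4), -1), -1))*B = (476 + (-3 - 1*2))*0 = (476 + (-3 - 2))*0 = (476 - 5)*0 = 471*0 = 0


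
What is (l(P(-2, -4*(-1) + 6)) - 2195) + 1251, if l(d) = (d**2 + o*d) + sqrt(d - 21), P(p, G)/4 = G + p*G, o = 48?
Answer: -1264 + I*sqrt(61) ≈ -1264.0 + 7.8102*I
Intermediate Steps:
P(p, G) = 4*G + 4*G*p (P(p, G) = 4*(G + p*G) = 4*(G + G*p) = 4*G + 4*G*p)
l(d) = d**2 + sqrt(-21 + d) + 48*d (l(d) = (d**2 + 48*d) + sqrt(d - 21) = (d**2 + 48*d) + sqrt(-21 + d) = d**2 + sqrt(-21 + d) + 48*d)
(l(P(-2, -4*(-1) + 6)) - 2195) + 1251 = (((4*(-4*(-1) + 6)*(1 - 2))**2 + sqrt(-21 + 4*(-4*(-1) + 6)*(1 - 2)) + 48*(4*(-4*(-1) + 6)*(1 - 2))) - 2195) + 1251 = (((4*(4 + 6)*(-1))**2 + sqrt(-21 + 4*(4 + 6)*(-1)) + 48*(4*(4 + 6)*(-1))) - 2195) + 1251 = (((4*10*(-1))**2 + sqrt(-21 + 4*10*(-1)) + 48*(4*10*(-1))) - 2195) + 1251 = (((-40)**2 + sqrt(-21 - 40) + 48*(-40)) - 2195) + 1251 = ((1600 + sqrt(-61) - 1920) - 2195) + 1251 = ((1600 + I*sqrt(61) - 1920) - 2195) + 1251 = ((-320 + I*sqrt(61)) - 2195) + 1251 = (-2515 + I*sqrt(61)) + 1251 = -1264 + I*sqrt(61)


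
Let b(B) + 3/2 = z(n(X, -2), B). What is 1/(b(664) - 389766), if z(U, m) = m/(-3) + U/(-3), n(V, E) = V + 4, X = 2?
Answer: -6/2339945 ≈ -2.5642e-6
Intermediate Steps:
n(V, E) = 4 + V
z(U, m) = -U/3 - m/3 (z(U, m) = m*(-⅓) + U*(-⅓) = -m/3 - U/3 = -U/3 - m/3)
b(B) = -7/2 - B/3 (b(B) = -3/2 + (-(4 + 2)/3 - B/3) = -3/2 + (-⅓*6 - B/3) = -3/2 + (-2 - B/3) = -7/2 - B/3)
1/(b(664) - 389766) = 1/((-7/2 - ⅓*664) - 389766) = 1/((-7/2 - 664/3) - 389766) = 1/(-1349/6 - 389766) = 1/(-2339945/6) = -6/2339945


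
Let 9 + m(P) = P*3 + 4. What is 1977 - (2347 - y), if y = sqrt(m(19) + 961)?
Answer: -370 + sqrt(1013) ≈ -338.17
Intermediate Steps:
m(P) = -5 + 3*P (m(P) = -9 + (P*3 + 4) = -9 + (3*P + 4) = -9 + (4 + 3*P) = -5 + 3*P)
y = sqrt(1013) (y = sqrt((-5 + 3*19) + 961) = sqrt((-5 + 57) + 961) = sqrt(52 + 961) = sqrt(1013) ≈ 31.828)
1977 - (2347 - y) = 1977 - (2347 - sqrt(1013)) = 1977 + (-2347 + sqrt(1013)) = -370 + sqrt(1013)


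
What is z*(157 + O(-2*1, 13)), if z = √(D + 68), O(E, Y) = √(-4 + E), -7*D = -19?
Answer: 3*√385*(157 + I*√6)/7 ≈ 1320.2 + 20.598*I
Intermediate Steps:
D = 19/7 (D = -⅐*(-19) = 19/7 ≈ 2.7143)
z = 3*√385/7 (z = √(19/7 + 68) = √(495/7) = 3*√385/7 ≈ 8.4092)
z*(157 + O(-2*1, 13)) = (3*√385/7)*(157 + √(-4 - 2*1)) = (3*√385/7)*(157 + √(-4 - 2)) = (3*√385/7)*(157 + √(-6)) = (3*√385/7)*(157 + I*√6) = 3*√385*(157 + I*√6)/7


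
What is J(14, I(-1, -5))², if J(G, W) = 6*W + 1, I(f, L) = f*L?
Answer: 961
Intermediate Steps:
I(f, L) = L*f
J(G, W) = 1 + 6*W
J(14, I(-1, -5))² = (1 + 6*(-5*(-1)))² = (1 + 6*5)² = (1 + 30)² = 31² = 961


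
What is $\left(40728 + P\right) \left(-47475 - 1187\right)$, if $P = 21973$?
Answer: $-3051156062$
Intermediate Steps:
$\left(40728 + P\right) \left(-47475 - 1187\right) = \left(40728 + 21973\right) \left(-47475 - 1187\right) = 62701 \left(-48662\right) = -3051156062$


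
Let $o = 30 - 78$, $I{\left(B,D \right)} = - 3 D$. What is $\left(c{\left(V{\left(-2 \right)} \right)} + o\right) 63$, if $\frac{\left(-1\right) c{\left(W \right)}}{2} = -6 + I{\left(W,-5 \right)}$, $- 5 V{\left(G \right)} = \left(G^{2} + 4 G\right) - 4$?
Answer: $-4158$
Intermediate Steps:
$V{\left(G \right)} = \frac{4}{5} - \frac{4 G}{5} - \frac{G^{2}}{5}$ ($V{\left(G \right)} = - \frac{\left(G^{2} + 4 G\right) - 4}{5} = - \frac{-4 + G^{2} + 4 G}{5} = \frac{4}{5} - \frac{4 G}{5} - \frac{G^{2}}{5}$)
$c{\left(W \right)} = -18$ ($c{\left(W \right)} = - 2 \left(-6 - -15\right) = - 2 \left(-6 + 15\right) = \left(-2\right) 9 = -18$)
$o = -48$
$\left(c{\left(V{\left(-2 \right)} \right)} + o\right) 63 = \left(-18 - 48\right) 63 = \left(-66\right) 63 = -4158$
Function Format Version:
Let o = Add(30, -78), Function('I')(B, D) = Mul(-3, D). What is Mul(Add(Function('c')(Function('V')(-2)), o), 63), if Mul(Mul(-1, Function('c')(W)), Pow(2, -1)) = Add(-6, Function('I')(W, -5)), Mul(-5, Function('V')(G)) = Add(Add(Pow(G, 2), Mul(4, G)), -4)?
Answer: -4158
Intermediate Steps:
Function('V')(G) = Add(Rational(4, 5), Mul(Rational(-4, 5), G), Mul(Rational(-1, 5), Pow(G, 2))) (Function('V')(G) = Mul(Rational(-1, 5), Add(Add(Pow(G, 2), Mul(4, G)), -4)) = Mul(Rational(-1, 5), Add(-4, Pow(G, 2), Mul(4, G))) = Add(Rational(4, 5), Mul(Rational(-4, 5), G), Mul(Rational(-1, 5), Pow(G, 2))))
Function('c')(W) = -18 (Function('c')(W) = Mul(-2, Add(-6, Mul(-3, -5))) = Mul(-2, Add(-6, 15)) = Mul(-2, 9) = -18)
o = -48
Mul(Add(Function('c')(Function('V')(-2)), o), 63) = Mul(Add(-18, -48), 63) = Mul(-66, 63) = -4158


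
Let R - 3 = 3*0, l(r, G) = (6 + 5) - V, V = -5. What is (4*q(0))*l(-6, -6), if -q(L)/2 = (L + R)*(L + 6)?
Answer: -2304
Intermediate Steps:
l(r, G) = 16 (l(r, G) = (6 + 5) - 1*(-5) = 11 + 5 = 16)
R = 3 (R = 3 + 3*0 = 3 + 0 = 3)
q(L) = -2*(3 + L)*(6 + L) (q(L) = -2*(L + 3)*(L + 6) = -2*(3 + L)*(6 + L))
(4*q(0))*l(-6, -6) = (4*(-36 - 18*0 - 2*0²))*16 = (4*(-36 + 0 - 2*0))*16 = (4*(-36 + 0 + 0))*16 = (4*(-36))*16 = -144*16 = -2304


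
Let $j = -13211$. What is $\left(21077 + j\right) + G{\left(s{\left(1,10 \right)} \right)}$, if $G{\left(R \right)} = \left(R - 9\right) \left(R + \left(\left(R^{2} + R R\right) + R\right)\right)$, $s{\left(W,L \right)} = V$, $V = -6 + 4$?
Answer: $7822$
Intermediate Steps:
$V = -2$
$s{\left(W,L \right)} = -2$
$G{\left(R \right)} = \left(-9 + R\right) \left(2 R + 2 R^{2}\right)$ ($G{\left(R \right)} = \left(-9 + R\right) \left(R + \left(\left(R^{2} + R^{2}\right) + R\right)\right) = \left(-9 + R\right) \left(R + \left(2 R^{2} + R\right)\right) = \left(-9 + R\right) \left(R + \left(R + 2 R^{2}\right)\right) = \left(-9 + R\right) \left(2 R + 2 R^{2}\right)$)
$\left(21077 + j\right) + G{\left(s{\left(1,10 \right)} \right)} = \left(21077 - 13211\right) + 2 \left(-2\right) \left(-9 + \left(-2\right)^{2} - -16\right) = 7866 + 2 \left(-2\right) \left(-9 + 4 + 16\right) = 7866 + 2 \left(-2\right) 11 = 7866 - 44 = 7822$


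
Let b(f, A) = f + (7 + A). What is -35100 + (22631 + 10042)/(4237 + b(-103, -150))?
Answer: -140051427/3991 ≈ -35092.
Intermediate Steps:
b(f, A) = 7 + A + f
-35100 + (22631 + 10042)/(4237 + b(-103, -150)) = -35100 + (22631 + 10042)/(4237 + (7 - 150 - 103)) = -35100 + 32673/(4237 - 246) = -35100 + 32673/3991 = -140051427/3991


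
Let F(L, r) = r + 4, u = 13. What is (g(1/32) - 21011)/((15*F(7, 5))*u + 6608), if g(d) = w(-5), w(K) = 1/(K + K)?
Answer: -210111/83630 ≈ -2.5124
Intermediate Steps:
F(L, r) = 4 + r
w(K) = 1/(2*K)
g(d) = -⅒ (g(d) = (½)/(-5) = (½)*(-⅕) = -⅒)
(g(1/32) - 21011)/((15*F(7, 5))*u + 6608) = (-⅒ - 21011)/((15*(4 + 5))*13 + 6608) = -210111/(10*((15*9)*13 + 6608)) = -210111/(10*(135*13 + 6608)) = -210111/(10*(1755 + 6608)) = -210111/10/8363 = -210111/10*1/8363 = -210111/83630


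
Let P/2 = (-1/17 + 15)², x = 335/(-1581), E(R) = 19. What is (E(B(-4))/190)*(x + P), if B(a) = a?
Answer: 11994281/268770 ≈ 44.627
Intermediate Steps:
x = -335/1581 (x = 335*(-1/1581) = -335/1581 ≈ -0.21189)
P = 129032/289 (P = 2*(-1/17 + 15)² = 2*(254/17)² = 2*(64516/289) = 129032/289 ≈ 446.48)
(E(B(-4))/190)*(x + P) = (19/190)*(-335/1581 + 129032/289) = (19*(1/190))*(11994281/26877) = (⅒)*(11994281/26877) = 11994281/268770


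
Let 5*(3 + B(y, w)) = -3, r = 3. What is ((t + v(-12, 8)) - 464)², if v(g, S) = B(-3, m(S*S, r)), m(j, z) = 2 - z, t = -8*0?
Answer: 5466244/25 ≈ 2.1865e+5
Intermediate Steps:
t = 0
B(y, w) = -18/5 (B(y, w) = -3 + (⅕)*(-3) = -3 - ⅗ = -18/5)
v(g, S) = -18/5
((t + v(-12, 8)) - 464)² = ((0 - 18/5) - 464)² = (-18/5 - 464)² = (-2338/5)² = 5466244/25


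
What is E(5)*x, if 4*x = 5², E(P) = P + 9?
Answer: 175/2 ≈ 87.500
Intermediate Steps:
E(P) = 9 + P
x = 25/4 (x = (¼)*5² = (¼)*25 = 25/4 ≈ 6.2500)
E(5)*x = (9 + 5)*(25/4) = 14*(25/4) = 175/2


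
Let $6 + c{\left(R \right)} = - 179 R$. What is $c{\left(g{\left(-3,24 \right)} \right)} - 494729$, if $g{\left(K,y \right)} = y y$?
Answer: $-597839$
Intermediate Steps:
$g{\left(K,y \right)} = y^{2}$
$c{\left(R \right)} = -6 - 179 R$
$c{\left(g{\left(-3,24 \right)} \right)} - 494729 = \left(-6 - 179 \cdot 24^{2}\right) - 494729 = \left(-6 - 103104\right) - 494729 = -103110 - 494729 = -597839$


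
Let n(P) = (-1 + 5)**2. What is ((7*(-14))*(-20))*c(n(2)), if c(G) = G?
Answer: 31360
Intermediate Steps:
n(P) = 16 (n(P) = 4**2 = 16)
((7*(-14))*(-20))*c(n(2)) = ((7*(-14))*(-20))*16 = -98*(-20)*16 = 1960*16 = 31360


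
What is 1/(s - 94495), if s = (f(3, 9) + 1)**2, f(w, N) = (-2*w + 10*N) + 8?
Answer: -1/85846 ≈ -1.1649e-5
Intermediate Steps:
f(w, N) = 8 - 2*w + 10*N
s = 8649 (s = ((8 - 2*3 + 10*9) + 1)**2 = ((8 - 6 + 90) + 1)**2 = (92 + 1)**2 = 93**2 = 8649)
1/(s - 94495) = 1/(8649 - 94495) = 1/(-85846) = -1/85846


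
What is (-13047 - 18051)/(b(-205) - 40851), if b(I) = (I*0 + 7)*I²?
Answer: -15549/126662 ≈ -0.12276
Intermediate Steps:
b(I) = 7*I² (b(I) = (0 + 7)*I² = 7*I²)
(-13047 - 18051)/(b(-205) - 40851) = (-13047 - 18051)/(7*(-205)² - 40851) = -31098/(7*42025 - 40851) = -31098/(294175 - 40851) = -31098/253324 = -31098*1/253324 = -15549/126662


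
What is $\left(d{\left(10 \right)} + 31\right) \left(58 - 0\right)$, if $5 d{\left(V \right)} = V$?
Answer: $1914$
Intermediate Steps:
$d{\left(V \right)} = \frac{V}{5}$
$\left(d{\left(10 \right)} + 31\right) \left(58 - 0\right) = \left(\frac{1}{5} \cdot 10 + 31\right) \left(58 - 0\right) = \left(2 + 31\right) \left(58 + 0\right) = 33 \cdot 58 = 1914$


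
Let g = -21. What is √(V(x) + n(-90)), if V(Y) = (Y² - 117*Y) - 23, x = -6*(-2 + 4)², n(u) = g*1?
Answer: 2*√835 ≈ 57.793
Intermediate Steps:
n(u) = -21 (n(u) = -21*1 = -21)
x = -24 (x = -6*2² = -6*4 = -24)
V(Y) = -23 + Y² - 117*Y
√(V(x) + n(-90)) = √((-23 + (-24)² - 117*(-24)) - 21) = √((-23 + 576 + 2808) - 21) = √(3361 - 21) = √3340 = 2*√835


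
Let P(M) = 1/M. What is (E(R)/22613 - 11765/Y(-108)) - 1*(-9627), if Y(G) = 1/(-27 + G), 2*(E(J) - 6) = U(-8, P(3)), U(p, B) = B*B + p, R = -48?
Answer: 650400442705/407034 ≈ 1.5979e+6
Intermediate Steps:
U(p, B) = p + B² (U(p, B) = B² + p = p + B²)
E(J) = 37/18 (E(J) = 6 + (-8 + (1/3)²)/2 = 6 + (-8 + (⅓)²)/2 = 6 + (-8 + ⅑)/2 = 6 + (½)*(-71/9) = 6 - 71/18 = 37/18)
(E(R)/22613 - 11765/Y(-108)) - 1*(-9627) = ((37/18)/22613 - 11765/(1/(-27 - 108))) - 1*(-9627) = ((37/18)*(1/22613) - 11765/(1/(-135))) + 9627 = (37/407034 - 11765/(-1/135)) + 9627 = (37/407034 - 11765*(-135)) + 9627 = (37/407034 + 1588275) + 9627 = 646481926387/407034 + 9627 = 650400442705/407034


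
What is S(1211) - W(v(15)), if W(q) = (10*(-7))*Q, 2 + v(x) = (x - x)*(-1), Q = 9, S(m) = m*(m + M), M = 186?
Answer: 1692397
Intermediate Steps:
S(m) = m*(186 + m) (S(m) = m*(m + 186) = m*(186 + m))
v(x) = -2 (v(x) = -2 + (x - x)*(-1) = -2 + 0*(-1) = -2 + 0 = -2)
W(q) = -630 (W(q) = (10*(-7))*9 = -70*9 = -630)
S(1211) - W(v(15)) = 1211*(186 + 1211) - 1*(-630) = 1211*1397 + 630 = 1691767 + 630 = 1692397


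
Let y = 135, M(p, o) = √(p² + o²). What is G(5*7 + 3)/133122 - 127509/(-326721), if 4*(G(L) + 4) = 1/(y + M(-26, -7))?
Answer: 79207085272489/202970847156000 - √29/1863708000 ≈ 0.39024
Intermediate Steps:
M(p, o) = √(o² + p²)
G(L) = -4 + 1/(4*(135 + 5*√29)) (G(L) = -4 + 1/(4*(135 + √((-7)² + (-26)²))) = -4 + 1/(4*(135 + √(49 + 676))) = -4 + 1/(4*(135 + √725)) = -4 + 1/(4*(135 + 5*√29)))
G(5*7 + 3)/133122 - 127509/(-326721) = (-55973/14000 - √29/14000)/133122 - 127509/(-326721) = (-55973/14000 - √29/14000)*(1/133122) - 127509*(-1/326721) = (-55973/1863708000 - √29/1863708000) + 42503/108907 = 79207085272489/202970847156000 - √29/1863708000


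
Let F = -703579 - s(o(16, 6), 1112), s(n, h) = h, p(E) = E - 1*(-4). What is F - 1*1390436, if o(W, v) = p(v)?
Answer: -2095127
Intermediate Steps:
p(E) = 4 + E (p(E) = E + 4 = 4 + E)
o(W, v) = 4 + v
F = -704691 (F = -703579 - 1*1112 = -703579 - 1112 = -704691)
F - 1*1390436 = -704691 - 1*1390436 = -704691 - 1390436 = -2095127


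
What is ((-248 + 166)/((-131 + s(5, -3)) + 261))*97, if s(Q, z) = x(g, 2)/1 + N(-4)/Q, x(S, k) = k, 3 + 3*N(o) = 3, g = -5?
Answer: -3977/66 ≈ -60.258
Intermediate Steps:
N(o) = 0 (N(o) = -1 + (⅓)*3 = -1 + 1 = 0)
s(Q, z) = 2 (s(Q, z) = 2/1 + 0/Q = 2*1 + 0 = 2 + 0 = 2)
((-248 + 166)/((-131 + s(5, -3)) + 261))*97 = ((-248 + 166)/((-131 + 2) + 261))*97 = -82/(-129 + 261)*97 = -82/132*97 = -82*1/132*97 = -41/66*97 = -3977/66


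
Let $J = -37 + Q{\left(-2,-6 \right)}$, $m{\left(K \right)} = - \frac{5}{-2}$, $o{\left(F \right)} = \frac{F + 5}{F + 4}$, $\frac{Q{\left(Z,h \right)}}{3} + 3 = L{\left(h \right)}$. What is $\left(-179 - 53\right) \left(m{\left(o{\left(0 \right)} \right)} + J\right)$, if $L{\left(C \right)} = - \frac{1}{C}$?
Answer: $9976$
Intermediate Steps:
$Q{\left(Z,h \right)} = -9 - \frac{3}{h}$ ($Q{\left(Z,h \right)} = -9 + 3 \left(- \frac{1}{h}\right) = -9 - \frac{3}{h}$)
$o{\left(F \right)} = \frac{5 + F}{4 + F}$
$m{\left(K \right)} = \frac{5}{2}$ ($m{\left(K \right)} = \left(-5\right) \left(- \frac{1}{2}\right) = \frac{5}{2}$)
$J = - \frac{91}{2}$ ($J = -37 - \left(9 + \frac{3}{-6}\right) = -37 - \frac{17}{2} = - \frac{91}{2} \approx -45.5$)
$\left(-179 - 53\right) \left(m{\left(o{\left(0 \right)} \right)} + J\right) = \left(-179 - 53\right) \left(\frac{5}{2} - \frac{91}{2}\right) = \left(-179 - 53\right) \left(-43\right) = \left(-232\right) \left(-43\right) = 9976$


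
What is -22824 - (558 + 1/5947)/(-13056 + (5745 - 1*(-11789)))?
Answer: -607821639211/26630666 ≈ -22824.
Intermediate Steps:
-22824 - (558 + 1/5947)/(-13056 + (5745 - 1*(-11789))) = -22824 - (558 + 1/5947)/(-13056 + (5745 + 11789)) = -22824 - 3318427/(5947*(-13056 + 17534)) = -22824 - 3318427/(5947*4478) = -22824 - 1*3318427/26630666 = -22824 - 3318427/26630666 = -607821639211/26630666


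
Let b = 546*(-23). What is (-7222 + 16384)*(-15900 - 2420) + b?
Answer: -167860398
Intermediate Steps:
b = -12558
(-7222 + 16384)*(-15900 - 2420) + b = (-7222 + 16384)*(-15900 - 2420) - 12558 = 9162*(-18320) - 12558 = -167847840 - 12558 = -167860398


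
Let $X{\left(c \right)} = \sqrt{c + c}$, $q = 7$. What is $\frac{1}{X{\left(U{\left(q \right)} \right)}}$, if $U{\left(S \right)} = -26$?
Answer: $- \frac{i \sqrt{13}}{26} \approx - 0.13867 i$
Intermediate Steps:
$X{\left(c \right)} = \sqrt{2} \sqrt{c}$ ($X{\left(c \right)} = \sqrt{2 c} = \sqrt{2} \sqrt{c}$)
$\frac{1}{X{\left(U{\left(q \right)} \right)}} = \frac{1}{\sqrt{2} \sqrt{-26}} = \frac{1}{\sqrt{2} i \sqrt{26}} = \frac{1}{2 i \sqrt{13}} = - \frac{i \sqrt{13}}{26}$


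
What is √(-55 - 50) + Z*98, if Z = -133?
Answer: -13034 + I*√105 ≈ -13034.0 + 10.247*I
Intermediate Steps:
√(-55 - 50) + Z*98 = √(-55 - 50) - 133*98 = √(-105) - 13034 = I*√105 - 13034 = -13034 + I*√105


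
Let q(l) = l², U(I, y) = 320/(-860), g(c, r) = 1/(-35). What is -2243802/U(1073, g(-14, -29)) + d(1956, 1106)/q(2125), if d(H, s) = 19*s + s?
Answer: 43568324182267/7225000 ≈ 6.0302e+6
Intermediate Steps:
g(c, r) = -1/35
U(I, y) = -16/43 (U(I, y) = 320*(-1/860) = -16/43)
d(H, s) = 20*s
-2243802/U(1073, g(-14, -29)) + d(1956, 1106)/q(2125) = -2243802/(-16/43) + (20*1106)/(2125²) = -2243802*(-43/16) + 22120/4515625 = 48241743/8 + 22120*(1/4515625) = 48241743/8 + 4424/903125 = 43568324182267/7225000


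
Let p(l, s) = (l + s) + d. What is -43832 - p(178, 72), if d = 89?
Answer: -44171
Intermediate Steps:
p(l, s) = 89 + l + s (p(l, s) = (l + s) + 89 = 89 + l + s)
-43832 - p(178, 72) = -43832 - (89 + 178 + 72) = -43832 - 1*339 = -43832 - 339 = -44171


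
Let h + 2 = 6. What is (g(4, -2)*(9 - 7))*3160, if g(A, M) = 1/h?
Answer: 1580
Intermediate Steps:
h = 4 (h = -2 + 6 = 4)
g(A, M) = 1/4
(g(4, -2)*(9 - 7))*3160 = ((9 - 7)/4)*3160 = ((1/4)*2)*3160 = (1/2)*3160 = 1580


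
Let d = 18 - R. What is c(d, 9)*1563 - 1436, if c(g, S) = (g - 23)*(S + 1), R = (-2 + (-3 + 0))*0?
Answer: -79586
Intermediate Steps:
R = 0 (R = (-2 - 3)*0 = -5*0 = 0)
d = 18 (d = 18 - 1*0 = 18 + 0 = 18)
c(g, S) = (1 + S)*(-23 + g) (c(g, S) = (-23 + g)*(1 + S) = (1 + S)*(-23 + g))
c(d, 9)*1563 - 1436 = (-23 + 18 - 23*9 + 9*18)*1563 - 1436 = (-23 + 18 - 207 + 162)*1563 - 1436 = -50*1563 - 1436 = -78150 - 1436 = -79586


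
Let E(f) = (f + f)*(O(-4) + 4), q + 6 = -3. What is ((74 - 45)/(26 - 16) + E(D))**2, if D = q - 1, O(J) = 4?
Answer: 2468041/100 ≈ 24680.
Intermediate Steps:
q = -9 (q = -6 - 3 = -9)
D = -10 (D = -9 - 1 = -10)
E(f) = 16*f (E(f) = (f + f)*(4 + 4) = (2*f)*8 = 16*f)
((74 - 45)/(26 - 16) + E(D))**2 = ((74 - 45)/(26 - 16) + 16*(-10))**2 = (29/10 - 160)**2 = (-1571/10)**2 = 2468041/100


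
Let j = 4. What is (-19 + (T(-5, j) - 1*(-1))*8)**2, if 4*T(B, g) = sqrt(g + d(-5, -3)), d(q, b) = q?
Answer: 117 - 44*I ≈ 117.0 - 44.0*I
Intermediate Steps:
T(B, g) = sqrt(-5 + g)/4 (T(B, g) = sqrt(g - 5)/4 = sqrt(-5 + g)/4)
(-19 + (T(-5, j) - 1*(-1))*8)**2 = (-19 + (sqrt(-5 + 4)/4 - 1*(-1))*8)**2 = (-19 + (sqrt(-1)/4 + 1)*8)**2 = (-19 + (I/4 + 1)*8)**2 = (-19 + (1 + I/4)*8)**2 = (-19 + (8 + 2*I))**2 = (-11 + 2*I)**2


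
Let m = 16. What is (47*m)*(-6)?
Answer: -4512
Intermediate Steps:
(47*m)*(-6) = (47*16)*(-6) = 752*(-6) = -4512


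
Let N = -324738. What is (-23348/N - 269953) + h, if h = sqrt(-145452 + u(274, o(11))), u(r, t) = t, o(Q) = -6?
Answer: -43831986983/162369 + 3*I*sqrt(16162) ≈ -2.6995e+5 + 381.39*I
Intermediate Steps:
h = 3*I*sqrt(16162) (h = sqrt(-145452 - 6) = sqrt(-145458) = 3*I*sqrt(16162) ≈ 381.39*I)
(-23348/N - 269953) + h = (-23348/(-324738) - 269953) + 3*I*sqrt(16162) = (-23348*(-1/324738) - 269953) + 3*I*sqrt(16162) = (11674/162369 - 269953) + 3*I*sqrt(16162) = -43831986983/162369 + 3*I*sqrt(16162)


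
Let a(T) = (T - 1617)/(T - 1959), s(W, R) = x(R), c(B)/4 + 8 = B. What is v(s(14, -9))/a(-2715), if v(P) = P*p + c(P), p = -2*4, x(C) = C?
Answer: 82/19 ≈ 4.3158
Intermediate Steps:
c(B) = -32 + 4*B
s(W, R) = R
p = -8
v(P) = -32 - 4*P (v(P) = P*(-8) + (-32 + 4*P) = -8*P + (-32 + 4*P) = -32 - 4*P)
a(T) = (-1617 + T)/(-1959 + T)
v(s(14, -9))/a(-2715) = (-32 - 4*(-9))/(((-1617 - 2715)/(-1959 - 2715))) = (-32 + 36)/((-4332/(-4674))) = 4/((-1/4674*(-4332))) = 4/(38/41) = 4*(41/38) = 82/19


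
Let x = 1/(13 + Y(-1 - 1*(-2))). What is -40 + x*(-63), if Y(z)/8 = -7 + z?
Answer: -191/5 ≈ -38.200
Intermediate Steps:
Y(z) = -56 + 8*z (Y(z) = 8*(-7 + z) = -56 + 8*z)
x = -1/35 (x = 1/(13 + (-56 + 8*(-1 - 1*(-2)))) = 1/(13 + (-56 + 8*(-1 + 2))) = 1/(13 + (-56 + 8*1)) = 1/(13 + (-56 + 8)) = 1/(13 - 48) = 1/(-35) = -1/35 ≈ -0.028571)
-40 + x*(-63) = -40 - 1/35*(-63) = -40 + 9/5 = -191/5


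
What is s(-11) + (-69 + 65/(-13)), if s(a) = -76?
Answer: -150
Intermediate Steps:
s(-11) + (-69 + 65/(-13)) = -76 + (-69 + 65/(-13)) = -76 + (-69 + 65*(-1/13)) = -76 + (-69 - 5) = -76 - 74 = -150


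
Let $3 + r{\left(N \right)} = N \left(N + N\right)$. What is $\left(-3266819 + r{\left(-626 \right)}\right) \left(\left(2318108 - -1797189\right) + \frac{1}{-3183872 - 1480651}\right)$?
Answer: $- \frac{15888252408669657700}{1554841} \approx -1.0219 \cdot 10^{13}$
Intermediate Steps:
$r{\left(N \right)} = -3 + 2 N^{2}$ ($r{\left(N \right)} = -3 + N \left(N + N\right) = -3 + N 2 N = -3 + 2 N^{2}$)
$\left(-3266819 + r{\left(-626 \right)}\right) \left(\left(2318108 - -1797189\right) + \frac{1}{-3183872 - 1480651}\right) = \left(-3266819 - \left(3 - 2 \left(-626\right)^{2}\right)\right) \left(\left(2318108 - -1797189\right) + \frac{1}{-3183872 - 1480651}\right) = \left(-3266819 + \left(-3 + 2 \cdot 391876\right)\right) \left(\left(2318108 + 1797189\right) + \frac{1}{-4664523}\right) = \left(-3266819 + \left(-3 + 783752\right)\right) \left(4115297 - \frac{1}{4664523}\right) = \left(-3266819 + 783749\right) \frac{19195897508330}{4664523} = \left(-2483070\right) \frac{19195897508330}{4664523} = - \frac{15888252408669657700}{1554841}$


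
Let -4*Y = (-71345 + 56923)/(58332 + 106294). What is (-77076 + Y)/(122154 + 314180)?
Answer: -25377419941/143663842168 ≈ -0.17664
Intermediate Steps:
Y = 7211/329252 (Y = -(-71345 + 56923)/(4*(58332 + 106294)) = -(-7211)/(2*164626) = -¼*(-7211/82313) = 7211/329252 ≈ 0.021901)
(-77076 + Y)/(122154 + 314180) = (-77076 + 7211/329252)/(122154 + 314180) = -25377419941/329252/436334 = -25377419941/329252*1/436334 = -25377419941/143663842168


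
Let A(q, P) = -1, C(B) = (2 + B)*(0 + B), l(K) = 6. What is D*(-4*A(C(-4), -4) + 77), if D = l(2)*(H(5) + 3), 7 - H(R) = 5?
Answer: 2430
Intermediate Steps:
H(R) = 2 (H(R) = 7 - 1*5 = 7 - 5 = 2)
D = 30 (D = 6*(2 + 3) = 6*5 = 30)
C(B) = B*(2 + B) (C(B) = (2 + B)*B = B*(2 + B))
D*(-4*A(C(-4), -4) + 77) = 30*(-4*(-1) + 77) = 30*(4 + 77) = 30*81 = 2430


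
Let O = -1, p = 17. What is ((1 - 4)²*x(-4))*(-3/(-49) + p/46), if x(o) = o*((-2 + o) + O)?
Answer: 17478/161 ≈ 108.56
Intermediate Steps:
x(o) = o*(-3 + o) (x(o) = o*((-2 + o) - 1) = o*(-3 + o))
((1 - 4)²*x(-4))*(-3/(-49) + p/46) = ((1 - 4)²*(-4*(-3 - 4)))*(-3/(-49) + 17/46) = ((-3)²*(-4*(-7)))*(-3*(-1/49) + 17*(1/46)) = (9*28)*(3/49 + 17/46) = 252*(971/2254) = 17478/161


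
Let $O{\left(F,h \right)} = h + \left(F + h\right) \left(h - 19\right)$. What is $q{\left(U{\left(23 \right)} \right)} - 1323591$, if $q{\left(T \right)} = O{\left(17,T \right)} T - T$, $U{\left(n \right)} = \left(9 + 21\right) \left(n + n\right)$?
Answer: $2624396889$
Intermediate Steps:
$U{\left(n \right)} = 60 n$ ($U{\left(n \right)} = 30 \cdot 2 n = 60 n$)
$O{\left(F,h \right)} = h + \left(-19 + h\right) \left(F + h\right)$ ($O{\left(F,h \right)} = h + \left(F + h\right) \left(-19 + h\right) = h + \left(-19 + h\right) \left(F + h\right)$)
$q{\left(T \right)} = - T + T \left(-323 + T^{2} - T\right)$ ($q{\left(T \right)} = \left(T^{2} - 323 - 18 T + 17 T\right) T - T = \left(-323 + T^{2} - T\right) T - T = T \left(-323 + T^{2} - T\right) - T = - T + T \left(-323 + T^{2} - T\right)$)
$q{\left(U{\left(23 \right)} \right)} - 1323591 = 60 \cdot 23 \left(-324 + \left(60 \cdot 23\right)^{2} - 60 \cdot 23\right) - 1323591 = 1380 \left(-324 + 1380^{2} - 1380\right) - 1323591 = 1380 \left(-324 + 1904400 - 1380\right) - 1323591 = 1380 \cdot 1902696 - 1323591 = 2625720480 - 1323591 = 2624396889$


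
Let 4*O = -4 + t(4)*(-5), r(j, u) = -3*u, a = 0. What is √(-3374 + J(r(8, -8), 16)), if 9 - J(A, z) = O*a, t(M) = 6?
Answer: I*√3365 ≈ 58.009*I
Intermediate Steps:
O = -17/2 (O = (-4 + 6*(-5))/4 = (-4 - 30)/4 = (¼)*(-34) = -17/2 ≈ -8.5000)
J(A, z) = 9 (J(A, z) = 9 - (-17)*0/2 = 9 - 1*0 = 9 + 0 = 9)
√(-3374 + J(r(8, -8), 16)) = √(-3374 + 9) = √(-3365) = I*√3365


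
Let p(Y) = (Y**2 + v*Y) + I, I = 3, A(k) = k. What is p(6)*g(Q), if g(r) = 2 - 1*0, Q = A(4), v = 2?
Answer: 102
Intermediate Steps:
Q = 4
p(Y) = 3 + Y**2 + 2*Y (p(Y) = (Y**2 + 2*Y) + 3 = 3 + Y**2 + 2*Y)
g(r) = 2 (g(r) = 2 + 0 = 2)
p(6)*g(Q) = (3 + 6**2 + 2*6)*2 = (3 + 36 + 12)*2 = 51*2 = 102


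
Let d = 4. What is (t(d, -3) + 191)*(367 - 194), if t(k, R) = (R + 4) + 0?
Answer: 33216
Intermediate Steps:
t(k, R) = 4 + R (t(k, R) = (4 + R) + 0 = 4 + R)
(t(d, -3) + 191)*(367 - 194) = ((4 - 3) + 191)*(367 - 194) = (1 + 191)*173 = 192*173 = 33216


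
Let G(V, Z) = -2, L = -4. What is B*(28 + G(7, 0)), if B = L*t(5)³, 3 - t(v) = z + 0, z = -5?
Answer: -53248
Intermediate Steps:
t(v) = 8 (t(v) = 3 - (-5 + 0) = 3 - 1*(-5) = 3 + 5 = 8)
B = -2048 (B = -4*8³ = -4*512 = -2048)
B*(28 + G(7, 0)) = -2048*(28 - 2) = -2048*26 = -53248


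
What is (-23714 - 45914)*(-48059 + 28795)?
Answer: 1341313792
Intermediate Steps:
(-23714 - 45914)*(-48059 + 28795) = -69628*(-19264) = 1341313792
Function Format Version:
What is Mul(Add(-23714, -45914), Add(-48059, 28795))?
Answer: 1341313792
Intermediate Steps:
Mul(Add(-23714, -45914), Add(-48059, 28795)) = Mul(-69628, -19264) = 1341313792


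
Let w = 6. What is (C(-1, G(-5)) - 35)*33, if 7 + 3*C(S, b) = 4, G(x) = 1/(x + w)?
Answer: -1188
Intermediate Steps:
G(x) = 1/(6 + x) (G(x) = 1/(x + 6) = 1/(6 + x))
C(S, b) = -1 (C(S, b) = -7/3 + (⅓)*4 = -7/3 + 4/3 = -1)
(C(-1, G(-5)) - 35)*33 = (-1 - 35)*33 = -36*33 = -1188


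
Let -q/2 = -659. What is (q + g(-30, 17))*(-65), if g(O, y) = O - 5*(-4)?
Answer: -85020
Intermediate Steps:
q = 1318 (q = -2*(-659) = 1318)
g(O, y) = 20 + O (g(O, y) = O + 20 = 20 + O)
(q + g(-30, 17))*(-65) = (1318 + (20 - 30))*(-65) = (1318 - 10)*(-65) = 1308*(-65) = -85020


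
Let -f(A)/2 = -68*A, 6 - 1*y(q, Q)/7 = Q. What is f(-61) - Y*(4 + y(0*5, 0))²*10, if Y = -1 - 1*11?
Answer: 245624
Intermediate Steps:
y(q, Q) = 42 - 7*Q
Y = -12 (Y = -1 - 11 = -12)
f(A) = 136*A (f(A) = -(-136)*A = 136*A)
f(-61) - Y*(4 + y(0*5, 0))²*10 = 136*(-61) - (-12*(4 + (42 - 7*0))²)*10 = -8296 - (-12*(4 + (42 + 0))²)*10 = -8296 - (-12*(4 + 42)²)*10 = -8296 - (-12*46²)*10 = -8296 - (-12*2116)*10 = -8296 - (-25392)*10 = -8296 - 1*(-253920) = -8296 + 253920 = 245624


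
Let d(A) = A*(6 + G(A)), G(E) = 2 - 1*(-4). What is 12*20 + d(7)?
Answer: 324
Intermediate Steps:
G(E) = 6 (G(E) = 2 + 4 = 6)
d(A) = 12*A (d(A) = A*(6 + 6) = A*12 = 12*A)
12*20 + d(7) = 12*20 + 12*7 = 240 + 84 = 324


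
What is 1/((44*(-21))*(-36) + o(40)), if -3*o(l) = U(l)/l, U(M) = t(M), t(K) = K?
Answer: 3/99791 ≈ 3.0063e-5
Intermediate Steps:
U(M) = M
o(l) = -⅓ (o(l) = -l/(3*l) = -⅓*1 = -⅓)
1/((44*(-21))*(-36) + o(40)) = 1/((44*(-21))*(-36) - ⅓) = 1/(-924*(-36) - ⅓) = 1/(33264 - ⅓) = 1/(99791/3) = 3/99791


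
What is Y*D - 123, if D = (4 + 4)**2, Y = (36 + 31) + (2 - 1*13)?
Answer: 3461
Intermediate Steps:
Y = 56 (Y = 67 + (2 - 13) = 67 - 11 = 56)
D = 64 (D = 8**2 = 64)
Y*D - 123 = 56*64 - 123 = 3584 - 123 = 3461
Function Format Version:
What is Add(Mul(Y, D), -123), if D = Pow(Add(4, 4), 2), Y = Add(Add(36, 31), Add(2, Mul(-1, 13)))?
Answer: 3461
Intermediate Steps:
Y = 56 (Y = Add(67, Add(2, -13)) = Add(67, -11) = 56)
D = 64 (D = Pow(8, 2) = 64)
Add(Mul(Y, D), -123) = Add(Mul(56, 64), -123) = Add(3584, -123) = 3461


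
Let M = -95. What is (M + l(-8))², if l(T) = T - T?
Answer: 9025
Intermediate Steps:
l(T) = 0
(M + l(-8))² = (-95 + 0)² = (-95)² = 9025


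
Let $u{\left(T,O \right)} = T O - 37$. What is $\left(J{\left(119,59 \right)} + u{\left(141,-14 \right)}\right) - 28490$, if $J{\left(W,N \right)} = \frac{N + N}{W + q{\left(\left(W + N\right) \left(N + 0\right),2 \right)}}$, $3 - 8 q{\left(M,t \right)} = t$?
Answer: $- \frac{29066509}{953} \approx -30500.0$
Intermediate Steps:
$u{\left(T,O \right)} = -37 + O T$ ($u{\left(T,O \right)} = O T - 37 = -37 + O T$)
$q{\left(M,t \right)} = \frac{3}{8} - \frac{t}{8}$
$J{\left(W,N \right)} = \frac{2 N}{\frac{1}{8} + W}$ ($J{\left(W,N \right)} = \frac{N + N}{W + \left(\frac{3}{8} - \frac{1}{4}\right)} = \frac{2 N}{W + \left(\frac{3}{8} - \frac{1}{4}\right)} = \frac{2 N}{W + \frac{1}{8}} = \frac{2 N}{\frac{1}{8} + W}$)
$\left(J{\left(119,59 \right)} + u{\left(141,-14 \right)}\right) - 28490 = \left(16 \cdot 59 \frac{1}{1 + 8 \cdot 119} - 2011\right) - 28490 = \left(16 \cdot 59 \frac{1}{1 + 952} - 2011\right) - 28490 = \left(16 \cdot 59 \cdot \frac{1}{953} - 2011\right) - 28490 = \left(\frac{944}{953} - 2011\right) - 28490 = - \frac{1915539}{953} - 28490 = - \frac{29066509}{953}$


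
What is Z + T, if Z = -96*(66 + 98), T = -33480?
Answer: -49224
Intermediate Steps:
Z = -15744 (Z = -96*164 = -15744)
Z + T = -15744 - 33480 = -49224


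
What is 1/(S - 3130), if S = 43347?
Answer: 1/40217 ≈ 2.4865e-5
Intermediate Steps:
1/(S - 3130) = 1/(43347 - 3130) = 1/40217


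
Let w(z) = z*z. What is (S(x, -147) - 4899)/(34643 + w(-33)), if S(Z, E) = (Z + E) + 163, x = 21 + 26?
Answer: -1209/8933 ≈ -0.13534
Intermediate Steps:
w(z) = z²
x = 47
S(Z, E) = 163 + E + Z (S(Z, E) = (E + Z) + 163 = 163 + E + Z)
(S(x, -147) - 4899)/(34643 + w(-33)) = ((163 - 147 + 47) - 4899)/(34643 + (-33)²) = (63 - 4899)/(34643 + 1089) = -4836/35732 = -4836*1/35732 = -1209/8933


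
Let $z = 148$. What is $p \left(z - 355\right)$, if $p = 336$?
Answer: $-69552$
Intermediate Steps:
$p \left(z - 355\right) = 336 \left(148 - 355\right) = 336 \left(-207\right) = -69552$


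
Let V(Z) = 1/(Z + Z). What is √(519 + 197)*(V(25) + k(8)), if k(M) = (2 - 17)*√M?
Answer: -60*√358 + √179/25 ≈ -1134.7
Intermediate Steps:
V(Z) = 1/(2*Z)
k(M) = -15*√M
√(519 + 197)*(V(25) + k(8)) = √(519 + 197)*((½)/25 - 30*√2) = √716*((½)*(1/25) - 30*√2) = (2*√179)*(1/50 - 30*√2) = 2*√179*(1/50 - 30*√2)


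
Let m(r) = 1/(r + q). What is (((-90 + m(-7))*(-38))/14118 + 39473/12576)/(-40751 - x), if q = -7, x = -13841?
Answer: -53875219/428778342720 ≈ -0.00012565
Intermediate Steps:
m(r) = 1/(-7 + r) (m(r) = 1/(r - 7) = 1/(-7 + r))
(((-90 + m(-7))*(-38))/14118 + 39473/12576)/(-40751 - x) = (((-90 + 1/(-7 - 7))*(-38))/14118 + 39473/12576)/(-40751 - 1*(-13841)) = (((-90 + 1/(-14))*(-38))*(1/14118) + 39473*(1/12576))/(-40751 + 13841) = (((-90 - 1/14)*(-38))*(1/14118) + 39473/12576)/(-26910) = (-1261/14*(-38)*(1/14118) + 39473/12576)*(-1/26910) = ((23959/7)*(1/14118) + 39473/12576)*(-1/26910) = (1843/7602 + 39473/12576)*(-1/26910) = (53875219/15933792)*(-1/26910) = -53875219/428778342720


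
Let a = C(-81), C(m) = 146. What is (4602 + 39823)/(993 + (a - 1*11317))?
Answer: -44425/10178 ≈ -4.3648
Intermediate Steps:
a = 146
(4602 + 39823)/(993 + (a - 1*11317)) = (4602 + 39823)/(993 + (146 - 1*11317)) = 44425/(993 + (146 - 11317)) = 44425/(993 - 11171) = 44425/(-10178) = 44425*(-1/10178) = -44425/10178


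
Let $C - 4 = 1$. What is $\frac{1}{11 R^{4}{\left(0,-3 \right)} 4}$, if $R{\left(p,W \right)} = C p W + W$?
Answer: $\frac{1}{3564} \approx 0.00028058$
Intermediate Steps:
$C = 5$ ($C = 4 + 1 = 5$)
$R{\left(p,W \right)} = W + 5 W p$ ($R{\left(p,W \right)} = 5 p W + W = 5 W p + W = W + 5 W p$)
$\frac{1}{11 R^{4}{\left(0,-3 \right)} 4} = \frac{1}{11 \left(- 3 \left(1 + 5 \cdot 0\right)\right)^{4} \cdot 4} = \frac{1}{11 \left(- 3 \left(1 + 0\right)\right)^{4} \cdot 4} = \frac{1}{11 \left(\left(-3\right) 1\right)^{4} \cdot 4} = \frac{1}{11 \left(-3\right)^{4} \cdot 4} = \frac{1}{11 \cdot 81 \cdot 4} = \frac{1}{891 \cdot 4} = \frac{1}{3564}$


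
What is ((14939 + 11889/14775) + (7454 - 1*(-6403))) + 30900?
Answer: 294006763/4925 ≈ 59697.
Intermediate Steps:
((14939 + 11889/14775) + (7454 - 1*(-6403))) + 30900 = ((14939 + 11889*(1/14775)) + (7454 + 6403)) + 30900 = ((14939 + 3963/4925) + 13857) + 30900 = (73578538/4925 + 13857) + 30900 = 141824263/4925 + 30900 = 294006763/4925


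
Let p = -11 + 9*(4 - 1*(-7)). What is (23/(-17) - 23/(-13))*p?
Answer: 8096/221 ≈ 36.633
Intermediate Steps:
p = 88 (p = -11 + 9*(4 + 7) = -11 + 9*11 = -11 + 99 = 88)
(23/(-17) - 23/(-13))*p = (23/(-17) - 23/(-13))*88 = (23*(-1/17) - 23*(-1/13))*88 = (-23/17 + 23/13)*88 = (92/221)*88 = 8096/221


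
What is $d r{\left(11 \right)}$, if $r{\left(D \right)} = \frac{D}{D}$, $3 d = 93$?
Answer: $31$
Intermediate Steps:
$d = 31$ ($d = \frac{1}{3} \cdot 93 = 31$)
$r{\left(D \right)} = 1$
$d r{\left(11 \right)} = 31 \cdot 1 = 31$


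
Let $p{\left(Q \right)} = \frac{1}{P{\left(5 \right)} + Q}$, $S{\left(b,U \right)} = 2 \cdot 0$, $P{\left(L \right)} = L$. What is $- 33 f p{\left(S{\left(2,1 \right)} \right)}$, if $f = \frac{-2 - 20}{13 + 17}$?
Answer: $\frac{121}{25} \approx 4.84$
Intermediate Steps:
$S{\left(b,U \right)} = 0$
$p{\left(Q \right)} = \frac{1}{5 + Q}$
$f = - \frac{11}{15}$ ($f = - \frac{22}{30} = \left(-22\right) \frac{1}{30} = - \frac{11}{15} \approx -0.73333$)
$- 33 f p{\left(S{\left(2,1 \right)} \right)} = \frac{\left(-33\right) \left(- \frac{11}{15}\right)}{5 + 0} = \frac{121}{5 \cdot 5} = \frac{121}{5} \cdot \frac{1}{5} = \frac{121}{25}$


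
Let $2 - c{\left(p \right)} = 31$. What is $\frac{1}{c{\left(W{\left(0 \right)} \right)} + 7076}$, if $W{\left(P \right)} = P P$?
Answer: $\frac{1}{7047} \approx 0.0001419$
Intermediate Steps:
$W{\left(P \right)} = P^{2}$
$c{\left(p \right)} = -29$ ($c{\left(p \right)} = 2 - 31 = -29$)
$\frac{1}{c{\left(W{\left(0 \right)} \right)} + 7076} = \frac{1}{-29 + 7076} = \frac{1}{7047}$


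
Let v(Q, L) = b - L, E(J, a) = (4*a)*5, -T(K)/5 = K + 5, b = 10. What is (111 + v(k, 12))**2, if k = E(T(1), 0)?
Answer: 11881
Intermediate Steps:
T(K) = -25 - 5*K (T(K) = -5*(K + 5) = -5*(5 + K) = -25 - 5*K)
E(J, a) = 20*a
k = 0 (k = 20*0 = 0)
v(Q, L) = 10 - L
(111 + v(k, 12))**2 = (111 + (10 - 1*12))**2 = (111 + (10 - 12))**2 = (111 - 2)**2 = 109**2 = 11881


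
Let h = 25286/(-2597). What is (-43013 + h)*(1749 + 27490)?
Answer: -466696406319/371 ≈ -1.2579e+9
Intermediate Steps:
h = -25286/2597 (h = 25286*(-1/2597) = -25286/2597 ≈ -9.7366)
(-43013 + h)*(1749 + 27490) = (-43013 - 25286/2597)*(1749 + 27490) = -111730047/2597*29239 = -466696406319/371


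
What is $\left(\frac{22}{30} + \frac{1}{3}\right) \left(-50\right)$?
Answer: $- \frac{160}{3} \approx -53.333$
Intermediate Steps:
$\left(\frac{22}{30} + \frac{1}{3}\right) \left(-50\right) = \left(22 \cdot \frac{1}{30} + \frac{1}{3}\right) \left(-50\right) = \left(\frac{11}{15} + \frac{1}{3}\right) \left(-50\right) = \frac{16}{15} \left(-50\right) = - \frac{160}{3}$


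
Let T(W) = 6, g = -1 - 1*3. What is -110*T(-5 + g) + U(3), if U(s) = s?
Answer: -657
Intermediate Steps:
g = -4 (g = -1 - 3 = -4)
-110*T(-5 + g) + U(3) = -110*6 + 3 = -660 + 3 = -657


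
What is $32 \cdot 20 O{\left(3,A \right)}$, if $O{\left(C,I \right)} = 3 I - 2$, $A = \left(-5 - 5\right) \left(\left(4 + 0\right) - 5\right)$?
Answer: $17920$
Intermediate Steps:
$A = 10$ ($A = - 10 \left(4 - 5\right) = \left(-10\right) \left(-1\right) = 10$)
$O{\left(C,I \right)} = -2 + 3 I$
$32 \cdot 20 O{\left(3,A \right)} = 32 \cdot 20 \left(-2 + 3 \cdot 10\right) = 640 \left(-2 + 30\right) = 640 \cdot 28 = 17920$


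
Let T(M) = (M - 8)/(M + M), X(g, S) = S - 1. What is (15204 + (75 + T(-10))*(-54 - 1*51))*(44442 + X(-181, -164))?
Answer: 640643913/2 ≈ 3.2032e+8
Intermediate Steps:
X(g, S) = -1 + S
T(M) = (-8 + M)/(2*M) (T(M) = (-8 + M)/((2*M)) = (-8 + M)*(1/(2*M)) = (-8 + M)/(2*M))
(15204 + (75 + T(-10))*(-54 - 1*51))*(44442 + X(-181, -164)) = (15204 + (75 + (½)*(-8 - 10)/(-10))*(-54 - 1*51))*(44442 + (-1 - 164)) = (15204 + (75 + (½)*(-⅒)*(-18))*(-54 - 51))*(44442 - 165) = (15204 + (75 + 9/10)*(-105))*44277 = (15204 + (759/10)*(-105))*44277 = (15204 - 15939/2)*44277 = (14469/2)*44277 = 640643913/2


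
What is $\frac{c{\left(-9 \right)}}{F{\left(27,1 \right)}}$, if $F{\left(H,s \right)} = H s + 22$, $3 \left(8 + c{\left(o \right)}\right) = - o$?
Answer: $- \frac{5}{49} \approx -0.10204$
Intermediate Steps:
$c{\left(o \right)} = -8 - \frac{o}{3}$ ($c{\left(o \right)} = -8 + \frac{\left(-1\right) o}{3} = -8 - \frac{o}{3}$)
$F{\left(H,s \right)} = 22 + H s$
$\frac{c{\left(-9 \right)}}{F{\left(27,1 \right)}} = \frac{-8 - -3}{22 + 27 \cdot 1} = \frac{-8 + 3}{22 + 27} = - \frac{5}{49}$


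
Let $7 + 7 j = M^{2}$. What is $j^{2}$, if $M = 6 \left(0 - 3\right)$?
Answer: $\frac{100489}{49} \approx 2050.8$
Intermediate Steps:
$M = -18$ ($M = 6 \left(0 - 3\right) = 6 \left(-3\right) = -18$)
$j = \frac{317}{7}$ ($j = -1 + \frac{\left(-18\right)^{2}}{7} = -1 + \frac{1}{7} \cdot 324 = -1 + \frac{324}{7} = \frac{317}{7} \approx 45.286$)
$j^{2} = \left(\frac{317}{7}\right)^{2} = \frac{100489}{49}$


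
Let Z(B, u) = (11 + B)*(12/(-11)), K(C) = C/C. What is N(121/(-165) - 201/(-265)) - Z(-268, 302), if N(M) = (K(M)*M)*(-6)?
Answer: -163540/583 ≈ -280.51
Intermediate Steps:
K(C) = 1
Z(B, u) = -12 - 12*B/11 (Z(B, u) = (11 + B)*(12*(-1/11)) = (11 + B)*(-12/11) = -12 - 12*B/11)
N(M) = -6*M (N(M) = (1*M)*(-6) = M*(-6) = -6*M)
N(121/(-165) - 201/(-265)) - Z(-268, 302) = -6*(121/(-165) - 201/(-265)) - (-12 - 12/11*(-268)) = -6*(121*(-1/165) - 201*(-1/265)) - (-12 + 3216/11) = -6*(-11/15 + 201/265) - 1*3084/11 = -6*4/159 - 3084/11 = -8/53 - 3084/11 = -163540/583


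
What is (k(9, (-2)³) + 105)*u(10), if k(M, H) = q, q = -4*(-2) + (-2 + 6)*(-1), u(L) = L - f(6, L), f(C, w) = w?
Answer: 0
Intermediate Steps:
u(L) = 0 (u(L) = L - L = 0)
q = 4 (q = 8 + 4*(-1) = 8 - 4 = 4)
k(M, H) = 4
(k(9, (-2)³) + 105)*u(10) = (4 + 105)*0 = 109*0 = 0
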